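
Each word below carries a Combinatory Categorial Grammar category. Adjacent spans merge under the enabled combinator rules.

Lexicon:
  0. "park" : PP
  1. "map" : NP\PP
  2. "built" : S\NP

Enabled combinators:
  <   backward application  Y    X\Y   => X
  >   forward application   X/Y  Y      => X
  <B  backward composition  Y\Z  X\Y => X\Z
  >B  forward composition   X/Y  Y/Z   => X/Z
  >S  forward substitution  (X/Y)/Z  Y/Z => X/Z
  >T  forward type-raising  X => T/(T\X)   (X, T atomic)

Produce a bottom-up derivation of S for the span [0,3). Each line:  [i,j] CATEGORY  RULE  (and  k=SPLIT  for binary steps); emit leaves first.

[0,3] S   <
  [0,2] NP   <
    [0,1] "park" : PP
    [1,2] "map" : NP\PP
  [2,3] "built" : S\NP

[0,1] PP  lex  "park"
[1,2] NP\PP  lex  "map"
[0,2] NP  <  k=1
[2,3] S\NP  lex  "built"
[0,3] S  <  k=2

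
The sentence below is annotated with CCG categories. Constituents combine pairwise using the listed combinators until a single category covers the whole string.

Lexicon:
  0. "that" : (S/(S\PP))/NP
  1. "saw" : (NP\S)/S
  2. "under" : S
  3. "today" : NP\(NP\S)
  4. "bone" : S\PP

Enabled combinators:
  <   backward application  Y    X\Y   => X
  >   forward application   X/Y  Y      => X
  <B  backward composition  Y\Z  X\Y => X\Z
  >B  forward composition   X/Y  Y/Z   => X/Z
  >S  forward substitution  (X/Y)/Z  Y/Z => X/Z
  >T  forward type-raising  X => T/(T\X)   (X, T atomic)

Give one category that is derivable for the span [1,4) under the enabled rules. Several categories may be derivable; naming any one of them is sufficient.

NP

[0,5] S   >
  [0,4] S/(S\PP)   >
    [0,1] "that" : (S/(S\PP))/NP
    [1,4] NP   <
      [1,3] NP\S   >
        [1,2] "saw" : (NP\S)/S
        [2,3] "under" : S
      [3,4] "today" : NP\(NP\S)
  [4,5] "bone" : S\PP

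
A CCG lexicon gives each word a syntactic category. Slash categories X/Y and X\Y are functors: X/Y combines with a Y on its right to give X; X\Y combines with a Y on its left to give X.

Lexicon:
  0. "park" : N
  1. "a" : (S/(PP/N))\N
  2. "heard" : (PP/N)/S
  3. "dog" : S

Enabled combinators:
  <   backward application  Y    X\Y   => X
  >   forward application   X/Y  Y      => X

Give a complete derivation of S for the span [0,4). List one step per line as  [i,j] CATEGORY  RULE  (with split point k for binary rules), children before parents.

[0,1] N  lex  "park"
[1,2] (S/(PP/N))\N  lex  "a"
[0,2] S/(PP/N)  <  k=1
[2,3] (PP/N)/S  lex  "heard"
[3,4] S  lex  "dog"
[2,4] PP/N  >  k=3
[0,4] S  >  k=2

[0,4] S   >
  [0,2] S/(PP/N)   <
    [0,1] "park" : N
    [1,2] "a" : (S/(PP/N))\N
  [2,4] PP/N   >
    [2,3] "heard" : (PP/N)/S
    [3,4] "dog" : S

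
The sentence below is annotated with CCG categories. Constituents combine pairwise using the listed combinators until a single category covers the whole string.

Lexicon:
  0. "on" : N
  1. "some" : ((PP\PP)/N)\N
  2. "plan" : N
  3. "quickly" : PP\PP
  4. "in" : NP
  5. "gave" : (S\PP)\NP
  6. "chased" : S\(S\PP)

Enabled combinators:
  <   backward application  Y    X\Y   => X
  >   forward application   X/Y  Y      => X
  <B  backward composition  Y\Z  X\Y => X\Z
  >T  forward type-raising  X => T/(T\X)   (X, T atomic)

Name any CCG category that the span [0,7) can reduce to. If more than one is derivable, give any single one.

[0,7] S   <
  [0,6] S\PP   <B
    [0,3] PP\PP   >
      [0,2] (PP\PP)/N   <
        [0,1] "on" : N
        [1,2] "some" : ((PP\PP)/N)\N
      [2,3] "plan" : N
    [3,6] S\PP   <B
      [3,4] "quickly" : PP\PP
      [4,6] S\PP   <
        [4,5] "in" : NP
        [5,6] "gave" : (S\PP)\NP
  [6,7] "chased" : S\(S\PP)

S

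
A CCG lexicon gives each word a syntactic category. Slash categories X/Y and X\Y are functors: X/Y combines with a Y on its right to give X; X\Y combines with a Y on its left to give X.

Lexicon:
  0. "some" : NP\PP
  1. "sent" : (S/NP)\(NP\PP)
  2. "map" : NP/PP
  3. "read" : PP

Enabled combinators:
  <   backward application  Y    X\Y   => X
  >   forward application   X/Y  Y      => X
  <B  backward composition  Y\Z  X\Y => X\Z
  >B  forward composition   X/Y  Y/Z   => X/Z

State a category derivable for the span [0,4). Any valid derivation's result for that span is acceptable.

S

[0,4] S   >
  [0,2] S/NP   <
    [0,1] "some" : NP\PP
    [1,2] "sent" : (S/NP)\(NP\PP)
  [2,4] NP   >
    [2,3] "map" : NP/PP
    [3,4] "read" : PP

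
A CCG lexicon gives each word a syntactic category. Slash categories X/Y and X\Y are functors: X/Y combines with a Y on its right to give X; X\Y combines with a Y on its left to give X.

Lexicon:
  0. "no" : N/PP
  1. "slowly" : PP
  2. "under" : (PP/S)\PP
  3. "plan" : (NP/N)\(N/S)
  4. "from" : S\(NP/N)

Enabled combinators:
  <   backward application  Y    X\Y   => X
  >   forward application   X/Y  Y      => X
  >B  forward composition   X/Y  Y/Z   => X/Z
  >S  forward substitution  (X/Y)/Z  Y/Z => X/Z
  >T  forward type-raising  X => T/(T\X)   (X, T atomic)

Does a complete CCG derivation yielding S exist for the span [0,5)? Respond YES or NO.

[0,5] S   <
  [0,4] NP/N   <
    [0,3] N/S   >B
      [0,1] "no" : N/PP
      [1,3] PP/S   <
        [1,2] "slowly" : PP
        [2,3] "under" : (PP/S)\PP
    [3,4] "plan" : (NP/N)\(N/S)
  [4,5] "from" : S\(NP/N)

YES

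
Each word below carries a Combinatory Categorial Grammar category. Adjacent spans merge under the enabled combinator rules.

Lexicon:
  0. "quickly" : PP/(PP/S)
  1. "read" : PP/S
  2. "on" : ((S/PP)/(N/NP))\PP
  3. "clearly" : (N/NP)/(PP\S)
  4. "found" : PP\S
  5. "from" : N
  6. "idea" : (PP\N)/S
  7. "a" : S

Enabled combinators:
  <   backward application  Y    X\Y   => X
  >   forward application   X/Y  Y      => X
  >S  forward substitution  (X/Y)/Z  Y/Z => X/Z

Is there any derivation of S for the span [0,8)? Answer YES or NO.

YES

[0,8] S   >
  [0,5] S/PP   >
    [0,3] (S/PP)/(N/NP)   <
      [0,2] PP   >
        [0,1] "quickly" : PP/(PP/S)
        [1,2] "read" : PP/S
      [2,3] "on" : ((S/PP)/(N/NP))\PP
    [3,5] N/NP   >
      [3,4] "clearly" : (N/NP)/(PP\S)
      [4,5] "found" : PP\S
  [5,8] PP   <
    [5,6] "from" : N
    [6,8] PP\N   >
      [6,7] "idea" : (PP\N)/S
      [7,8] "a" : S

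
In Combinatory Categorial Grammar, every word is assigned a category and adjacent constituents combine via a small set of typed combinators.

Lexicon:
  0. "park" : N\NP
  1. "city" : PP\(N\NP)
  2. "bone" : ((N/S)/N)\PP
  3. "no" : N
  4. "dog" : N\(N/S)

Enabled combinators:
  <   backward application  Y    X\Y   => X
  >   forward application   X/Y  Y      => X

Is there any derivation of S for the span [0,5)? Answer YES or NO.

NO

N\NP PP\(N\NP) ((N/S)/N)\PP N N\(N/S)
CKY chart[0,5] = {N}; S ∉ chart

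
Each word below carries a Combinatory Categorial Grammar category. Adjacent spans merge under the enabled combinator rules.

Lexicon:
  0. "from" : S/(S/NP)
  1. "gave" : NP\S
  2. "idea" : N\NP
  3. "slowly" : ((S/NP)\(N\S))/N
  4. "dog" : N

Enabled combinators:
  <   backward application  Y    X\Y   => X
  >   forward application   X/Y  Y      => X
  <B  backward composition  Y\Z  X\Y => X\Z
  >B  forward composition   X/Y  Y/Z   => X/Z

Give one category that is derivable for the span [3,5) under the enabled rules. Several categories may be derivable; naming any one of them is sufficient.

(S/NP)\(N\S)

[0,5] S   >
  [0,1] "from" : S/(S/NP)
  [1,5] S/NP   <
    [1,3] N\S   <B
      [1,2] "gave" : NP\S
      [2,3] "idea" : N\NP
    [3,5] (S/NP)\(N\S)   >
      [3,4] "slowly" : ((S/NP)\(N\S))/N
      [4,5] "dog" : N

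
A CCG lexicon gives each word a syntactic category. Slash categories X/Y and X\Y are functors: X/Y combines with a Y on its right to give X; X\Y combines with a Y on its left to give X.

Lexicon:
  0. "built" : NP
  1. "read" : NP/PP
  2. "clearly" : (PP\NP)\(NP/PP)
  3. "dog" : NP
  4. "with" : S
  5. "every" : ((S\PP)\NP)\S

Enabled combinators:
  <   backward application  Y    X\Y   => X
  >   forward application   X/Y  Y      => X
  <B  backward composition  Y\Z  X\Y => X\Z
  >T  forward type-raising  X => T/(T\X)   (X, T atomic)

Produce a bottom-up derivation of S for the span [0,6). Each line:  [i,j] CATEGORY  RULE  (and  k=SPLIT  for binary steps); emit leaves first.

[0,6] S   <
  [0,3] PP   <
    [0,1] "built" : NP
    [1,3] PP\NP   <
      [1,2] "read" : NP/PP
      [2,3] "clearly" : (PP\NP)\(NP/PP)
  [3,6] S\PP   <
    [3,4] "dog" : NP
    [4,6] (S\PP)\NP   <
      [4,5] "with" : S
      [5,6] "every" : ((S\PP)\NP)\S

[0,1] NP  lex  "built"
[1,2] NP/PP  lex  "read"
[2,3] (PP\NP)\(NP/PP)  lex  "clearly"
[1,3] PP\NP  <  k=2
[0,3] PP  <  k=1
[3,4] NP  lex  "dog"
[4,5] S  lex  "with"
[5,6] ((S\PP)\NP)\S  lex  "every"
[4,6] (S\PP)\NP  <  k=5
[3,6] S\PP  <  k=4
[0,6] S  <  k=3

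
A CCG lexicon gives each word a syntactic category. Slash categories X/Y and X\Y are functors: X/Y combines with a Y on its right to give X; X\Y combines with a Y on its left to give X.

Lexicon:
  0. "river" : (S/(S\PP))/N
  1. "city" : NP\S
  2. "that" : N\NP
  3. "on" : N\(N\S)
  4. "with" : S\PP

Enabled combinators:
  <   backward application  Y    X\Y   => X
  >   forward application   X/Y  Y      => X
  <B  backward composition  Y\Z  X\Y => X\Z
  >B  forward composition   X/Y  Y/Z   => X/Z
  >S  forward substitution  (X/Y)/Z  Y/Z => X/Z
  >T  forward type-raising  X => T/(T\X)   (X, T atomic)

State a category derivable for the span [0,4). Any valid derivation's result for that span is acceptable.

S/(S\PP)

[0,5] S   >
  [0,4] S/(S\PP)   >
    [0,1] "river" : (S/(S\PP))/N
    [1,4] N   <
      [1,3] N\S   <B
        [1,2] "city" : NP\S
        [2,3] "that" : N\NP
      [3,4] "on" : N\(N\S)
  [4,5] "with" : S\PP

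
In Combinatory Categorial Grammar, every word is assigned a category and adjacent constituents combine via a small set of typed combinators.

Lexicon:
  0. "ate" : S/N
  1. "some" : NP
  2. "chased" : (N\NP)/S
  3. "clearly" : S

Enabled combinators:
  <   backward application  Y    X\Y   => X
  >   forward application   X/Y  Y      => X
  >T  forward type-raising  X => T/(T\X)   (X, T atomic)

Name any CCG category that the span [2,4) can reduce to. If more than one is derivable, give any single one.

N\NP

[0,4] S   >
  [0,1] "ate" : S/N
  [1,4] N   >
    [1,2] N/(N\NP)   >T
      [1,2] "some" : NP
    [2,4] N\NP   >
      [2,3] "chased" : (N\NP)/S
      [3,4] "clearly" : S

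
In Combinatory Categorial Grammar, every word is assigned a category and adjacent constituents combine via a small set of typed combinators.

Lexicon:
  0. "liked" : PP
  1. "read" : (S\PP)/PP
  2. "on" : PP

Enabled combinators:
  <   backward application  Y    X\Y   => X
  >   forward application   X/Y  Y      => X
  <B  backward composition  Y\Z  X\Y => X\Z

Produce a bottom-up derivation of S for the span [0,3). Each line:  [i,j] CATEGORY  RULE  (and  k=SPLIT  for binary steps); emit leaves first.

[0,1] PP  lex  "liked"
[1,2] (S\PP)/PP  lex  "read"
[2,3] PP  lex  "on"
[1,3] S\PP  >  k=2
[0,3] S  <  k=1

[0,3] S   <
  [0,1] "liked" : PP
  [1,3] S\PP   >
    [1,2] "read" : (S\PP)/PP
    [2,3] "on" : PP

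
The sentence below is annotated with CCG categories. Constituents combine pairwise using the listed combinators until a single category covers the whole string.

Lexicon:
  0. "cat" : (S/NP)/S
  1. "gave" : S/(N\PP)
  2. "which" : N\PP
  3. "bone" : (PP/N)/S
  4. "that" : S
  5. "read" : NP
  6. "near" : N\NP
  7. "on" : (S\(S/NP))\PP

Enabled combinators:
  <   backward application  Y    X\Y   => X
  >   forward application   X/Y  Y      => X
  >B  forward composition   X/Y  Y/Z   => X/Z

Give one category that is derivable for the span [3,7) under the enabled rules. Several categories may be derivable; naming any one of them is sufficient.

PP

[0,8] S   <
  [0,3] S/NP   >
    [0,1] "cat" : (S/NP)/S
    [1,3] S   >
      [1,2] "gave" : S/(N\PP)
      [2,3] "which" : N\PP
  [3,8] S\(S/NP)   <
    [3,7] PP   >
      [3,5] PP/N   >
        [3,4] "bone" : (PP/N)/S
        [4,5] "that" : S
      [5,7] N   <
        [5,6] "read" : NP
        [6,7] "near" : N\NP
    [7,8] "on" : (S\(S/NP))\PP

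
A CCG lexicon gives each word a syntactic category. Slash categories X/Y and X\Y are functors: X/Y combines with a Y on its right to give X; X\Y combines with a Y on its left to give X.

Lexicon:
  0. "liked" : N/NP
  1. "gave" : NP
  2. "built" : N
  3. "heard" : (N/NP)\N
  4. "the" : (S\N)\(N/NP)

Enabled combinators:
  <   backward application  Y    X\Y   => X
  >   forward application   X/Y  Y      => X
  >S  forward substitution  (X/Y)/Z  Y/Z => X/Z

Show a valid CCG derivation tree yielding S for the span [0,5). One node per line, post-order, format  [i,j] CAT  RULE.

[0,1] N/NP  lex  "liked"
[1,2] NP  lex  "gave"
[0,2] N  >  k=1
[2,3] N  lex  "built"
[3,4] (N/NP)\N  lex  "heard"
[2,4] N/NP  <  k=3
[4,5] (S\N)\(N/NP)  lex  "the"
[2,5] S\N  <  k=4
[0,5] S  <  k=2

[0,5] S   <
  [0,2] N   >
    [0,1] "liked" : N/NP
    [1,2] "gave" : NP
  [2,5] S\N   <
    [2,4] N/NP   <
      [2,3] "built" : N
      [3,4] "heard" : (N/NP)\N
    [4,5] "the" : (S\N)\(N/NP)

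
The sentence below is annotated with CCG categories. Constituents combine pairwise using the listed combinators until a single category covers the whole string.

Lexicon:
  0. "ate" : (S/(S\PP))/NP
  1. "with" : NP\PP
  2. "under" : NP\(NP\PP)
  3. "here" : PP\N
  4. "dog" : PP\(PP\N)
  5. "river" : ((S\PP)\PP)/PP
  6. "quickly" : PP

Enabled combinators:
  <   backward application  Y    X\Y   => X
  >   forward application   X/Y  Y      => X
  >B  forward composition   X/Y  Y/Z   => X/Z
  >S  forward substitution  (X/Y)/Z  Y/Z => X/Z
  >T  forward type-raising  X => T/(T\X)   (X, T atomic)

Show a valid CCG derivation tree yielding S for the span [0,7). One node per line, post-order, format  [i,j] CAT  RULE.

[0,7] S   >
  [0,3] S/(S\PP)   >
    [0,1] "ate" : (S/(S\PP))/NP
    [1,3] NP   <
      [1,2] "with" : NP\PP
      [2,3] "under" : NP\(NP\PP)
  [3,7] S\PP   <
    [3,5] PP   <
      [3,4] "here" : PP\N
      [4,5] "dog" : PP\(PP\N)
    [5,7] (S\PP)\PP   >
      [5,6] "river" : ((S\PP)\PP)/PP
      [6,7] "quickly" : PP

[0,1] (S/(S\PP))/NP  lex  "ate"
[1,2] NP\PP  lex  "with"
[2,3] NP\(NP\PP)  lex  "under"
[1,3] NP  <  k=2
[0,3] S/(S\PP)  >  k=1
[3,4] PP\N  lex  "here"
[4,5] PP\(PP\N)  lex  "dog"
[3,5] PP  <  k=4
[5,6] ((S\PP)\PP)/PP  lex  "river"
[6,7] PP  lex  "quickly"
[5,7] (S\PP)\PP  >  k=6
[3,7] S\PP  <  k=5
[0,7] S  >  k=3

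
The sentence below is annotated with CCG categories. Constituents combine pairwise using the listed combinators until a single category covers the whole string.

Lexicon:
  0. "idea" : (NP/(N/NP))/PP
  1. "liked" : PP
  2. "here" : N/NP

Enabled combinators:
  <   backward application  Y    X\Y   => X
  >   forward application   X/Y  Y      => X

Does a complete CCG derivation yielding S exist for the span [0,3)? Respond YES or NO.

NO

(NP/(N/NP))/PP PP N/NP
CKY chart[0,3] = {NP}; S ∉ chart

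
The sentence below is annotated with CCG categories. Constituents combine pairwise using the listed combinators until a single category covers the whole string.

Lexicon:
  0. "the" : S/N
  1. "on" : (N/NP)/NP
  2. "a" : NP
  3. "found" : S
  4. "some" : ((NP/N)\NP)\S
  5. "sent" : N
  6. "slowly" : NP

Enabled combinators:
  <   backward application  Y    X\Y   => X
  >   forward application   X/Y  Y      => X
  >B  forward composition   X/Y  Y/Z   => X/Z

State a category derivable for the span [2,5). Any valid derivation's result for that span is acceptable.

NP/N

[0,7] S   >
  [0,6] S/NP   >B
    [0,1] "the" : S/N
    [1,6] N/NP   >
      [1,2] "on" : (N/NP)/NP
      [2,6] NP   >
        [2,5] NP/N   <
          [2,3] "a" : NP
          [3,5] (NP/N)\NP   <
            [3,4] "found" : S
            [4,5] "some" : ((NP/N)\NP)\S
        [5,6] "sent" : N
  [6,7] "slowly" : NP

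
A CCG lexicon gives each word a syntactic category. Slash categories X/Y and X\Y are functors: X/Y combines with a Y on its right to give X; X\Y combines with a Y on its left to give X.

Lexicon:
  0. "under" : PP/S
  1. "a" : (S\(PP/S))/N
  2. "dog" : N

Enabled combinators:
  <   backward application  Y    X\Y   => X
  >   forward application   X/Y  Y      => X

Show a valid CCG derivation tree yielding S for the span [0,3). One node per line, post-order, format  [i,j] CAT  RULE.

[0,3] S   <
  [0,1] "under" : PP/S
  [1,3] S\(PP/S)   >
    [1,2] "a" : (S\(PP/S))/N
    [2,3] "dog" : N

[0,1] PP/S  lex  "under"
[1,2] (S\(PP/S))/N  lex  "a"
[2,3] N  lex  "dog"
[1,3] S\(PP/S)  >  k=2
[0,3] S  <  k=1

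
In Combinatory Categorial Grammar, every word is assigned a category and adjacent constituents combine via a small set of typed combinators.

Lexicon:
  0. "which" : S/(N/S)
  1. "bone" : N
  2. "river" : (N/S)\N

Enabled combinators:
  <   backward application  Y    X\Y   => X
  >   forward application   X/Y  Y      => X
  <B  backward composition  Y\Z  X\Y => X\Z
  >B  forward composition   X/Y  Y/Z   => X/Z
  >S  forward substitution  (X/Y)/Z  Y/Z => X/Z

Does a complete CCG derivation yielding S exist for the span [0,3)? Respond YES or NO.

YES

[0,3] S   >
  [0,1] "which" : S/(N/S)
  [1,3] N/S   <
    [1,2] "bone" : N
    [2,3] "river" : (N/S)\N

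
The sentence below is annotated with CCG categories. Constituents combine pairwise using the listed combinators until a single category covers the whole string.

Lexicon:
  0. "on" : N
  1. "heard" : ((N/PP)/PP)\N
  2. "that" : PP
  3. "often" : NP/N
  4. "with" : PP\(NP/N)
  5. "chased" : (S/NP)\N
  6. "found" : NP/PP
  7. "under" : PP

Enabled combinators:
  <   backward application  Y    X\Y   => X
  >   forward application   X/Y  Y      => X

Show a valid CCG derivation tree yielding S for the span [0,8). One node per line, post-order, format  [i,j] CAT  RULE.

[0,8] S   >
  [0,6] S/NP   <
    [0,5] N   >
      [0,3] N/PP   >
        [0,2] (N/PP)/PP   <
          [0,1] "on" : N
          [1,2] "heard" : ((N/PP)/PP)\N
        [2,3] "that" : PP
      [3,5] PP   <
        [3,4] "often" : NP/N
        [4,5] "with" : PP\(NP/N)
    [5,6] "chased" : (S/NP)\N
  [6,8] NP   >
    [6,7] "found" : NP/PP
    [7,8] "under" : PP

[0,1] N  lex  "on"
[1,2] ((N/PP)/PP)\N  lex  "heard"
[0,2] (N/PP)/PP  <  k=1
[2,3] PP  lex  "that"
[0,3] N/PP  >  k=2
[3,4] NP/N  lex  "often"
[4,5] PP\(NP/N)  lex  "with"
[3,5] PP  <  k=4
[0,5] N  >  k=3
[5,6] (S/NP)\N  lex  "chased"
[0,6] S/NP  <  k=5
[6,7] NP/PP  lex  "found"
[7,8] PP  lex  "under"
[6,8] NP  >  k=7
[0,8] S  >  k=6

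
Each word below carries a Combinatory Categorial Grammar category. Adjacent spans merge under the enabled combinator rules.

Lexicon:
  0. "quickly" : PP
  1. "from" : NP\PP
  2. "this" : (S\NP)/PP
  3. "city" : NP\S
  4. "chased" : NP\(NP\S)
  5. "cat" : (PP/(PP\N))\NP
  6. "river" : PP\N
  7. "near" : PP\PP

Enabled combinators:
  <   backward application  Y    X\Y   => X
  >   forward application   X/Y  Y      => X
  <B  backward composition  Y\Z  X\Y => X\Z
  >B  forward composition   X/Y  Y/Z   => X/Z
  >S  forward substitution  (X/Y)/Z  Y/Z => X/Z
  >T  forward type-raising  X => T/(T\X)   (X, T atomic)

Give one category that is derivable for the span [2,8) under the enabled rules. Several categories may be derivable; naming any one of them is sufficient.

S\NP

[0,8] S   <
  [0,2] NP   <
    [0,1] "quickly" : PP
    [1,2] "from" : NP\PP
  [2,8] S\NP   >
    [2,3] "this" : (S\NP)/PP
    [3,8] PP   >
      [3,6] PP/(PP\N)   <
        [3,5] NP   <
          [3,4] "city" : NP\S
          [4,5] "chased" : NP\(NP\S)
        [5,6] "cat" : (PP/(PP\N))\NP
      [6,8] PP\N   <B
        [6,7] "river" : PP\N
        [7,8] "near" : PP\PP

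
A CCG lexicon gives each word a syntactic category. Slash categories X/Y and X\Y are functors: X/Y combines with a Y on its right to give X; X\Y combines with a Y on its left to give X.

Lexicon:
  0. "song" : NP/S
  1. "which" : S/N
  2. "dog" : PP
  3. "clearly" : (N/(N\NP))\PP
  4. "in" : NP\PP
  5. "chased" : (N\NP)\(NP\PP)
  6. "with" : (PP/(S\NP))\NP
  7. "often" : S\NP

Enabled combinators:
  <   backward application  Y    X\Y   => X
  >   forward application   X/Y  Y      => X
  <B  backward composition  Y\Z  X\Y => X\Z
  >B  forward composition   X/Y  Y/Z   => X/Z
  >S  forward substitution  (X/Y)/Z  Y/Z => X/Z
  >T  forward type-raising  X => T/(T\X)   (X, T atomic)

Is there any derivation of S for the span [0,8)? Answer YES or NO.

NO

NP/S S/N PP (N/(N\NP))\PP NP\PP (N\NP)\(NP\PP) (PP/(S\NP))\NP S\NP
CKY chart[0,8] = {N/(N\PP), NP/(NP\PP), PP, PP/(PP\PP), S/(S\PP)}; S ∉ chart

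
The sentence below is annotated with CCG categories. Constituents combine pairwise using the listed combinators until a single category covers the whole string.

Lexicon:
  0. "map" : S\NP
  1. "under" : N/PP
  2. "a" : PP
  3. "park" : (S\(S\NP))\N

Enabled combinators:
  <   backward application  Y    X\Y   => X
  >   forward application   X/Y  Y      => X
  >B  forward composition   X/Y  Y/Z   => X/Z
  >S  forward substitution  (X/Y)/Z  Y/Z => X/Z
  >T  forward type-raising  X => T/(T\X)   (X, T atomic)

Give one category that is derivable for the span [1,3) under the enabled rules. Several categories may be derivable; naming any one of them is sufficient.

[0,4] S   <
  [0,1] "map" : S\NP
  [1,4] S\(S\NP)   <
    [1,3] N   >
      [1,2] "under" : N/PP
      [2,3] "a" : PP
    [3,4] "park" : (S\(S\NP))\N

N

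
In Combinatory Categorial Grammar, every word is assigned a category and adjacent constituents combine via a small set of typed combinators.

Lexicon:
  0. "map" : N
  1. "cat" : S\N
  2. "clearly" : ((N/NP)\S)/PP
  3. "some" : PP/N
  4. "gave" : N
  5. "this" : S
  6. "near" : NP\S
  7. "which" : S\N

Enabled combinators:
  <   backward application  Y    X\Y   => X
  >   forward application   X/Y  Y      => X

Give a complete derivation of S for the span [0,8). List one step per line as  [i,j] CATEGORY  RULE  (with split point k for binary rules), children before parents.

[0,8] S   <
  [0,7] N   >
    [0,5] N/NP   <
      [0,2] S   <
        [0,1] "map" : N
        [1,2] "cat" : S\N
      [2,5] (N/NP)\S   >
        [2,3] "clearly" : ((N/NP)\S)/PP
        [3,5] PP   >
          [3,4] "some" : PP/N
          [4,5] "gave" : N
    [5,7] NP   <
      [5,6] "this" : S
      [6,7] "near" : NP\S
  [7,8] "which" : S\N

[0,1] N  lex  "map"
[1,2] S\N  lex  "cat"
[0,2] S  <  k=1
[2,3] ((N/NP)\S)/PP  lex  "clearly"
[3,4] PP/N  lex  "some"
[4,5] N  lex  "gave"
[3,5] PP  >  k=4
[2,5] (N/NP)\S  >  k=3
[0,5] N/NP  <  k=2
[5,6] S  lex  "this"
[6,7] NP\S  lex  "near"
[5,7] NP  <  k=6
[0,7] N  >  k=5
[7,8] S\N  lex  "which"
[0,8] S  <  k=7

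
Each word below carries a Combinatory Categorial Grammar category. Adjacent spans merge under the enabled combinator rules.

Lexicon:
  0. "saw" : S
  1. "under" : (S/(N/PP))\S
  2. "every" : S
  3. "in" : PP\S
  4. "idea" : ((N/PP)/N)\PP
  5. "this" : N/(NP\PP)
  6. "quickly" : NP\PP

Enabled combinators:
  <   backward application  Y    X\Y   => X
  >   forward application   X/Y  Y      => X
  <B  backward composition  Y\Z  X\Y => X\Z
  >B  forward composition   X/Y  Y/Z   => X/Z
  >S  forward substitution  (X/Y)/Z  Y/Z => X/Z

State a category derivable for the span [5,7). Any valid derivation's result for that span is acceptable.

[0,7] S   >
  [0,5] S/N   >B
    [0,2] S/(N/PP)   <
      [0,1] "saw" : S
      [1,2] "under" : (S/(N/PP))\S
    [2,5] (N/PP)/N   <
      [2,4] PP   <
        [2,3] "every" : S
        [3,4] "in" : PP\S
      [4,5] "idea" : ((N/PP)/N)\PP
  [5,7] N   >
    [5,6] "this" : N/(NP\PP)
    [6,7] "quickly" : NP\PP

N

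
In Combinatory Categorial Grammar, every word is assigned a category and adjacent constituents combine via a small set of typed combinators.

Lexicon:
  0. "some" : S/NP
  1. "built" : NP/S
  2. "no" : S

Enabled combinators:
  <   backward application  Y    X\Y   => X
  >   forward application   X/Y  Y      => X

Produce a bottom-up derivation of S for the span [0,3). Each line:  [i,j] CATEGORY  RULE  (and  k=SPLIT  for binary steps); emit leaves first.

[0,1] S/NP  lex  "some"
[1,2] NP/S  lex  "built"
[2,3] S  lex  "no"
[1,3] NP  >  k=2
[0,3] S  >  k=1

[0,3] S   >
  [0,1] "some" : S/NP
  [1,3] NP   >
    [1,2] "built" : NP/S
    [2,3] "no" : S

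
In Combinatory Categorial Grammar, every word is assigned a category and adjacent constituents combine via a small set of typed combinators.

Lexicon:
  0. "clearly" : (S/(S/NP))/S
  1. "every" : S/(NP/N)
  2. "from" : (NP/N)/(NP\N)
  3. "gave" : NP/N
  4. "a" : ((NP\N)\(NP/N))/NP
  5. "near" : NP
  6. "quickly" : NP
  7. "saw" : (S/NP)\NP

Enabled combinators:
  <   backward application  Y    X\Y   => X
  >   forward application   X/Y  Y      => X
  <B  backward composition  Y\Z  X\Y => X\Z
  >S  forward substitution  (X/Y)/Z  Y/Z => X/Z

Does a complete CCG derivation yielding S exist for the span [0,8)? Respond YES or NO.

[0,8] S   >
  [0,6] S/(S/NP)   >
    [0,1] "clearly" : (S/(S/NP))/S
    [1,6] S   >
      [1,2] "every" : S/(NP/N)
      [2,6] NP/N   >
        [2,3] "from" : (NP/N)/(NP\N)
        [3,6] NP\N   <
          [3,4] "gave" : NP/N
          [4,6] (NP\N)\(NP/N)   >
            [4,5] "a" : ((NP\N)\(NP/N))/NP
            [5,6] "near" : NP
  [6,8] S/NP   <
    [6,7] "quickly" : NP
    [7,8] "saw" : (S/NP)\NP

YES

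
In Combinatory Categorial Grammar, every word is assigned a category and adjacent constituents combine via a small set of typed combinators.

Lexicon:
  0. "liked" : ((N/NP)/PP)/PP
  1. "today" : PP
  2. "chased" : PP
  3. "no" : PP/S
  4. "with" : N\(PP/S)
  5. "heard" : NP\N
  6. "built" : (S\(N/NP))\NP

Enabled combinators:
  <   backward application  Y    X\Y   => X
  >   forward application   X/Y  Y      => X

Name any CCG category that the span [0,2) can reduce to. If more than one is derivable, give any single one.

(N/NP)/PP

[0,7] S   <
  [0,3] N/NP   >
    [0,2] (N/NP)/PP   >
      [0,1] "liked" : ((N/NP)/PP)/PP
      [1,2] "today" : PP
    [2,3] "chased" : PP
  [3,7] S\(N/NP)   <
    [3,6] NP   <
      [3,5] N   <
        [3,4] "no" : PP/S
        [4,5] "with" : N\(PP/S)
      [5,6] "heard" : NP\N
    [6,7] "built" : (S\(N/NP))\NP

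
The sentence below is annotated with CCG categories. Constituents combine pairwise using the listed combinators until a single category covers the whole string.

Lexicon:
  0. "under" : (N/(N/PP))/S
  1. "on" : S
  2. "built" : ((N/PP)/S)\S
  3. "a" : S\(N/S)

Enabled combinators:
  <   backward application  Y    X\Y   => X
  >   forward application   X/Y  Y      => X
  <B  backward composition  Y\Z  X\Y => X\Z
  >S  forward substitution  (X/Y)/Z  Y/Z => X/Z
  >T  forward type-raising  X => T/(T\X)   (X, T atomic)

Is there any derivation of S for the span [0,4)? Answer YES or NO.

YES

[0,4] S   <
  [0,3] N/S   >S
    [0,1] "under" : (N/(N/PP))/S
    [1,3] (N/PP)/S   <
      [1,2] "on" : S
      [2,3] "built" : ((N/PP)/S)\S
  [3,4] "a" : S\(N/S)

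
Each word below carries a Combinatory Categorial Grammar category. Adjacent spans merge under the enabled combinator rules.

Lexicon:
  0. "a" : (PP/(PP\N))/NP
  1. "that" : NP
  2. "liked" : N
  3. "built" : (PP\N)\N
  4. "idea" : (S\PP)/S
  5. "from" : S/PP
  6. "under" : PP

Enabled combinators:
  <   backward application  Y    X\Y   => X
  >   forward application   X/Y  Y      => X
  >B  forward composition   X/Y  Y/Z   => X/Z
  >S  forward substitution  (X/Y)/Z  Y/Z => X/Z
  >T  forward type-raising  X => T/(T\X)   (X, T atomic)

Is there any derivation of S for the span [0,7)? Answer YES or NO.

[0,7] S   <
  [0,4] PP   >
    [0,2] PP/(PP\N)   >
      [0,1] "a" : (PP/(PP\N))/NP
      [1,2] "that" : NP
    [2,4] PP\N   <
      [2,3] "liked" : N
      [3,4] "built" : (PP\N)\N
  [4,7] S\PP   >
    [4,5] "idea" : (S\PP)/S
    [5,7] S   >
      [5,6] "from" : S/PP
      [6,7] "under" : PP

YES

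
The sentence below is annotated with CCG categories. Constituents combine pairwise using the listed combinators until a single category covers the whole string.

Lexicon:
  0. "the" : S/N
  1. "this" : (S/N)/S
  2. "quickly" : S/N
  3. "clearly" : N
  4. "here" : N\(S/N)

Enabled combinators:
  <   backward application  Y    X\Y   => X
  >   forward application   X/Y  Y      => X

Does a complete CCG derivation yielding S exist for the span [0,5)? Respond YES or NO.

[0,5] S   >
  [0,1] "the" : S/N
  [1,5] N   <
    [1,4] S/N   >
      [1,2] "this" : (S/N)/S
      [2,4] S   >
        [2,3] "quickly" : S/N
        [3,4] "clearly" : N
    [4,5] "here" : N\(S/N)

YES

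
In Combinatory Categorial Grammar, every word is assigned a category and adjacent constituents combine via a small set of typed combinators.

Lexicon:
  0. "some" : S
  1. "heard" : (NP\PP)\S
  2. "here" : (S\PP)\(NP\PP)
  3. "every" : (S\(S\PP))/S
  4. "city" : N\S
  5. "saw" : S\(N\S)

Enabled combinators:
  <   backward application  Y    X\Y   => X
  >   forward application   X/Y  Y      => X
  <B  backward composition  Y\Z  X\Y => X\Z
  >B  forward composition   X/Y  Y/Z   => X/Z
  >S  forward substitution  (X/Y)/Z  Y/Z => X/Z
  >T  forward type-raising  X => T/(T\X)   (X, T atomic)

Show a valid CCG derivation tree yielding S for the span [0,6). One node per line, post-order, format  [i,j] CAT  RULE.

[0,1] S  lex  "some"
[1,2] (NP\PP)\S  lex  "heard"
[0,2] NP\PP  <  k=1
[2,3] (S\PP)\(NP\PP)  lex  "here"
[0,3] S\PP  <  k=2
[3,4] (S\(S\PP))/S  lex  "every"
[4,5] N\S  lex  "city"
[5,6] S\(N\S)  lex  "saw"
[4,6] S  <  k=5
[3,6] S\(S\PP)  >  k=4
[0,6] S  <  k=3

[0,6] S   <
  [0,3] S\PP   <
    [0,2] NP\PP   <
      [0,1] "some" : S
      [1,2] "heard" : (NP\PP)\S
    [2,3] "here" : (S\PP)\(NP\PP)
  [3,6] S\(S\PP)   >
    [3,4] "every" : (S\(S\PP))/S
    [4,6] S   <
      [4,5] "city" : N\S
      [5,6] "saw" : S\(N\S)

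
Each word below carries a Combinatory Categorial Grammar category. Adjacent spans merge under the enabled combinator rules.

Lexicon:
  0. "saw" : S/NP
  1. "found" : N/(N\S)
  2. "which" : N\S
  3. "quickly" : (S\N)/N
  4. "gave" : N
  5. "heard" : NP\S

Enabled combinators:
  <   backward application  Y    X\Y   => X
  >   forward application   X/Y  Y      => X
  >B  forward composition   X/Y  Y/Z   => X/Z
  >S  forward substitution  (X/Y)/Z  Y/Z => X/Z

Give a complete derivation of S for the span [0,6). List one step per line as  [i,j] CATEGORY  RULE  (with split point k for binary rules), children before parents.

[0,1] S/NP  lex  "saw"
[1,2] N/(N\S)  lex  "found"
[2,3] N\S  lex  "which"
[1,3] N  >  k=2
[3,4] (S\N)/N  lex  "quickly"
[4,5] N  lex  "gave"
[3,5] S\N  >  k=4
[1,5] S  <  k=3
[5,6] NP\S  lex  "heard"
[1,6] NP  <  k=5
[0,6] S  >  k=1

[0,6] S   >
  [0,1] "saw" : S/NP
  [1,6] NP   <
    [1,5] S   <
      [1,3] N   >
        [1,2] "found" : N/(N\S)
        [2,3] "which" : N\S
      [3,5] S\N   >
        [3,4] "quickly" : (S\N)/N
        [4,5] "gave" : N
    [5,6] "heard" : NP\S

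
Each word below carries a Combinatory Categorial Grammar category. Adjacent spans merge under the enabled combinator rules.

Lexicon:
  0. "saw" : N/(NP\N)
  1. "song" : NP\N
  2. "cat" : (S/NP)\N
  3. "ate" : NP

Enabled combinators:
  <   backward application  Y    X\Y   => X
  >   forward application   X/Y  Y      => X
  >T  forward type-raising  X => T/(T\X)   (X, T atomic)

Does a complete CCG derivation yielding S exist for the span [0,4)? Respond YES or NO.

YES

[0,4] S   >
  [0,3] S/NP   <
    [0,2] N   >
      [0,1] "saw" : N/(NP\N)
      [1,2] "song" : NP\N
    [2,3] "cat" : (S/NP)\N
  [3,4] "ate" : NP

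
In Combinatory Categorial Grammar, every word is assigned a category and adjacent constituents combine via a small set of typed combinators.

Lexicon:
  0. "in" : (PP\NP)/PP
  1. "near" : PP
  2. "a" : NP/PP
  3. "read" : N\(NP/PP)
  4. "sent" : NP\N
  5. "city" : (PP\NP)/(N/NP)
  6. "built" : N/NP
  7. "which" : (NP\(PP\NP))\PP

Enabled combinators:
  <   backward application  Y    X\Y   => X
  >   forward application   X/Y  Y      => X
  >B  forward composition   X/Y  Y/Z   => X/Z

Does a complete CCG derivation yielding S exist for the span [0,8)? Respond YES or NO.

(PP\NP)/PP PP NP/PP N\(NP/PP) NP\N (PP\NP)/(N/NP) N/NP (NP\(PP\NP))\PP
CKY chart[0,8] = {NP}; S ∉ chart

NO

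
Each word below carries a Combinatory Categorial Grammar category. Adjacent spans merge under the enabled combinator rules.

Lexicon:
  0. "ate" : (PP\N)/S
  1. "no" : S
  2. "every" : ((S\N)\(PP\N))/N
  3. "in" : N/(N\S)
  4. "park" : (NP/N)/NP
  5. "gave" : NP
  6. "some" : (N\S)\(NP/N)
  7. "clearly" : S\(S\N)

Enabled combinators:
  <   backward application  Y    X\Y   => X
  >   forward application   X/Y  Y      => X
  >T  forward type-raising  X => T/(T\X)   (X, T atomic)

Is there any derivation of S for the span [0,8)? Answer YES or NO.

YES

[0,8] S   <
  [0,7] S\N   <
    [0,2] PP\N   >
      [0,1] "ate" : (PP\N)/S
      [1,2] "no" : S
    [2,7] (S\N)\(PP\N)   >
      [2,3] "every" : ((S\N)\(PP\N))/N
      [3,7] N   >
        [3,4] "in" : N/(N\S)
        [4,7] N\S   <
          [4,6] NP/N   >
            [4,5] "park" : (NP/N)/NP
            [5,6] "gave" : NP
          [6,7] "some" : (N\S)\(NP/N)
  [7,8] "clearly" : S\(S\N)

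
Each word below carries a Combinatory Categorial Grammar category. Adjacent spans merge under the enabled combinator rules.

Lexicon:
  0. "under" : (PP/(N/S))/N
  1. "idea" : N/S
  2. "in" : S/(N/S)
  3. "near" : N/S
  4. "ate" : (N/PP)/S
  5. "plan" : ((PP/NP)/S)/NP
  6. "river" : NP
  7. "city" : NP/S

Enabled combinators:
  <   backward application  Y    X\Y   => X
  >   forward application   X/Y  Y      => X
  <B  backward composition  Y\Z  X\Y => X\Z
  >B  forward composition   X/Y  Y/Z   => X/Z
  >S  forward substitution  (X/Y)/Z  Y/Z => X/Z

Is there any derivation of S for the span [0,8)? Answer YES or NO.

NO

(PP/(N/S))/N N/S S/(N/S) N/S (N/PP)/S ((PP/NP)/S)/NP NP NP/S
CKY chart[0,8] = {PP}; S ∉ chart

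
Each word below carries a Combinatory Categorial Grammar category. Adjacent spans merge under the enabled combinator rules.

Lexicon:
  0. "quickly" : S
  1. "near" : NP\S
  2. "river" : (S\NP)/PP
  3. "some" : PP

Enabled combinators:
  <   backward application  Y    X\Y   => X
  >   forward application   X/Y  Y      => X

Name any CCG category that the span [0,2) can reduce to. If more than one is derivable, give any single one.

[0,4] S   <
  [0,2] NP   <
    [0,1] "quickly" : S
    [1,2] "near" : NP\S
  [2,4] S\NP   >
    [2,3] "river" : (S\NP)/PP
    [3,4] "some" : PP

NP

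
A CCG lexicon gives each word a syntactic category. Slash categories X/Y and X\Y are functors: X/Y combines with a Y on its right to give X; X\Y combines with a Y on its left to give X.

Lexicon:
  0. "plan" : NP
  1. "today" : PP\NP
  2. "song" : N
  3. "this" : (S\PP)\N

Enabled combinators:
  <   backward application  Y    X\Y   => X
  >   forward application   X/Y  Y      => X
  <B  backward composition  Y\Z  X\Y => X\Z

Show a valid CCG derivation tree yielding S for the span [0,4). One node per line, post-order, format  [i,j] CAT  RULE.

[0,4] S   <
  [0,2] PP   <
    [0,1] "plan" : NP
    [1,2] "today" : PP\NP
  [2,4] S\PP   <
    [2,3] "song" : N
    [3,4] "this" : (S\PP)\N

[0,1] NP  lex  "plan"
[1,2] PP\NP  lex  "today"
[0,2] PP  <  k=1
[2,3] N  lex  "song"
[3,4] (S\PP)\N  lex  "this"
[2,4] S\PP  <  k=3
[0,4] S  <  k=2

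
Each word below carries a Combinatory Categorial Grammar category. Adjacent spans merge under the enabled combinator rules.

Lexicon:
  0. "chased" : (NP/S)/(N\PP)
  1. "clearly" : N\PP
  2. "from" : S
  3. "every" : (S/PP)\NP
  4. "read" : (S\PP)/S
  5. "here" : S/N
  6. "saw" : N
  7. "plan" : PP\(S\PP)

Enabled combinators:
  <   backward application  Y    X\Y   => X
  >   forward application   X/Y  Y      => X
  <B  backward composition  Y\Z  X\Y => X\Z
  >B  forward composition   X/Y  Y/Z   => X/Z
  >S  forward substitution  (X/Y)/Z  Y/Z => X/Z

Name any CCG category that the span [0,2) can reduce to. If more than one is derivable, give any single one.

[0,8] S   >
  [0,4] S/PP   <
    [0,3] NP   >
      [0,2] NP/S   >
        [0,1] "chased" : (NP/S)/(N\PP)
        [1,2] "clearly" : N\PP
      [2,3] "from" : S
    [3,4] "every" : (S/PP)\NP
  [4,8] PP   <
    [4,7] S\PP   >
      [4,5] "read" : (S\PP)/S
      [5,7] S   >
        [5,6] "here" : S/N
        [6,7] "saw" : N
    [7,8] "plan" : PP\(S\PP)

NP/S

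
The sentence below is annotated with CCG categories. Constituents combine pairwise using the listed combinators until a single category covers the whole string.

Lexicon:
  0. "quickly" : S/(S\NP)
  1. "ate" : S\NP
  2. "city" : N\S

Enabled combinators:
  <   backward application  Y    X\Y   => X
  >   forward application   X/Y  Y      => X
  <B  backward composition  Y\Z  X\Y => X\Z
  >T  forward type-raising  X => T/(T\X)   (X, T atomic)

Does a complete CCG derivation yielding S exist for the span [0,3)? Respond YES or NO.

NO

S/(S\NP) S\NP N\S
CKY chart[0,3] = {N, N/(N\N), NP/(NP\N), PP/(PP\N), S/(S\N)}; S ∉ chart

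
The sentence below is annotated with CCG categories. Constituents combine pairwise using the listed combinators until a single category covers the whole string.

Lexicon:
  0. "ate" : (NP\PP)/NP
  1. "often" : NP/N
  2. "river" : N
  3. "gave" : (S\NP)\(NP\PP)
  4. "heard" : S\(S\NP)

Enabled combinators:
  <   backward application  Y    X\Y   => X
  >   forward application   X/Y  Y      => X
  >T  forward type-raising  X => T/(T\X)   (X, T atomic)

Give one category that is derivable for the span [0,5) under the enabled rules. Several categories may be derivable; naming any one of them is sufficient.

[0,5] S   <
  [0,4] S\NP   <
    [0,3] NP\PP   >
      [0,1] "ate" : (NP\PP)/NP
      [1,3] NP   >
        [1,2] "often" : NP/N
        [2,3] "river" : N
    [3,4] "gave" : (S\NP)\(NP\PP)
  [4,5] "heard" : S\(S\NP)

S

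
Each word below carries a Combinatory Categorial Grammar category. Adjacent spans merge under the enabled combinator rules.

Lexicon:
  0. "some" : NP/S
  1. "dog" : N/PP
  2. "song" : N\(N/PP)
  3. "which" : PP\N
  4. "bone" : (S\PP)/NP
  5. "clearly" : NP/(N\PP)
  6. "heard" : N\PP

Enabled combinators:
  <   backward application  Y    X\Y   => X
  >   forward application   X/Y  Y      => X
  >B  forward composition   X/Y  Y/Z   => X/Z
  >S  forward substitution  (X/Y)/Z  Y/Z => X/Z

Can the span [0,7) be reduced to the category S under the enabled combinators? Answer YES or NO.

NO

NP/S N/PP N\(N/PP) PP\N (S\PP)/NP NP/(N\PP) N\PP
CKY chart[0,7] = {NP}; S ∉ chart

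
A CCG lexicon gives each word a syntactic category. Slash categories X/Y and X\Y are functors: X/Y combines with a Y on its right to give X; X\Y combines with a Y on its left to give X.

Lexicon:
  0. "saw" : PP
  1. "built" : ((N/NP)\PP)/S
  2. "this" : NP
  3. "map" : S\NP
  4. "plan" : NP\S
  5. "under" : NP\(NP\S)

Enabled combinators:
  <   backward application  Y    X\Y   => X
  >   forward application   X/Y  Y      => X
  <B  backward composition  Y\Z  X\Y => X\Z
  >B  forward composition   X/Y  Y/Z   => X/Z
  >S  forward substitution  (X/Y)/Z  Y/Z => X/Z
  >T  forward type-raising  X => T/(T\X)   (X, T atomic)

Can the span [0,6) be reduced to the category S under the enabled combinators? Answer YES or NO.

NO

PP ((N/NP)\PP)/S NP S\NP NP\S NP\(NP\S)
CKY chart[0,6] = {N, N/(NP\NP), N/(N\N), NP/(NP\N), PP/(PP\N), S/(S\N)}; S ∉ chart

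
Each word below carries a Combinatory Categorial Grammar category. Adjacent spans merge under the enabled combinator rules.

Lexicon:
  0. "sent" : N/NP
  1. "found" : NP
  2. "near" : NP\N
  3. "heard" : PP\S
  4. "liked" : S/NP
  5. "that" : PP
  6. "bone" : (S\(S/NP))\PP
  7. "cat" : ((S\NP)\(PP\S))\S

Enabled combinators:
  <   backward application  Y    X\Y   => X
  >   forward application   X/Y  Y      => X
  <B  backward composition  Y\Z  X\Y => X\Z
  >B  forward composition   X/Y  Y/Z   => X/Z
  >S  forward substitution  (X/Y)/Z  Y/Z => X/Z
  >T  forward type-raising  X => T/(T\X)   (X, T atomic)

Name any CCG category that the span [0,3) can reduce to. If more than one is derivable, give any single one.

NP

[0,8] S   <
  [0,3] NP   <
    [0,2] N   >
      [0,1] "sent" : N/NP
      [1,2] "found" : NP
    [2,3] "near" : NP\N
  [3,8] S\NP   <
    [3,4] "heard" : PP\S
    [4,8] (S\NP)\(PP\S)   <
      [4,7] S   <
        [4,5] "liked" : S/NP
        [5,7] S\(S/NP)   <
          [5,6] "that" : PP
          [6,7] "bone" : (S\(S/NP))\PP
      [7,8] "cat" : ((S\NP)\(PP\S))\S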